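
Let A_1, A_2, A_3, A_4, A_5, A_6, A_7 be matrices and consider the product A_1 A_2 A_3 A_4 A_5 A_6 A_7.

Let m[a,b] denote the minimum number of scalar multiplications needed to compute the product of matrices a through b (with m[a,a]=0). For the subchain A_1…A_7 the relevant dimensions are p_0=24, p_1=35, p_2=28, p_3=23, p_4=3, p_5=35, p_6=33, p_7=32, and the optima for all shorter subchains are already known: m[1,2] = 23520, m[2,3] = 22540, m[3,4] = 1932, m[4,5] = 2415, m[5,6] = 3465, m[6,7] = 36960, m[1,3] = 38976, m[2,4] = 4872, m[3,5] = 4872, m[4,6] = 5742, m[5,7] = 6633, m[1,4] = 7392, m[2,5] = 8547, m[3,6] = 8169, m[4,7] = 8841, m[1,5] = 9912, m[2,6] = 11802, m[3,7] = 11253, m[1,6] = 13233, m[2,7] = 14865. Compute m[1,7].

16329

m[1,7] = min over k∈[1,6] of m[1,k]+m[k+1,7]+p_{0}·p_k·p_{7}.
k=1: 0 + 14865 + 24·35·32 = 41745; k=2: 23520 + 11253 + 24·28·32 = 56277; k=3: 38976 + 8841 + 24·23·32 = 65481; k=4: 7392 + 6633 + 24·3·32 = 16329; k=5: 9912 + 36960 + 24·35·32 = 73752; k=6: 13233 + 0 + 24·33·32 = 38577.
Minimum: 16329 at k=4.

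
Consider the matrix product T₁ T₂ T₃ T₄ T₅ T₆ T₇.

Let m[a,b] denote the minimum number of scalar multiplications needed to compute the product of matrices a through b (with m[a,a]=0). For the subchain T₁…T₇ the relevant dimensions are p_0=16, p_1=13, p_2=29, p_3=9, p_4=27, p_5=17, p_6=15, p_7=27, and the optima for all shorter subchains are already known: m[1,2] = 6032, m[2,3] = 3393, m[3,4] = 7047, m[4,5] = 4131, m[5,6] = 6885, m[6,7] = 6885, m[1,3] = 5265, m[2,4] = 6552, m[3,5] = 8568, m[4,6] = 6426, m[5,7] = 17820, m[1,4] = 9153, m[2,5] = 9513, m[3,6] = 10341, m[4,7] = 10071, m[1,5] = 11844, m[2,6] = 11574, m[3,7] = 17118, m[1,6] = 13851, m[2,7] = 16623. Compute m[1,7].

m[1,7] = min over k∈[1,6] of m[1,k]+m[k+1,7]+p_{0}·p_k·p_{7}.
k=1: 0 + 16623 + 16·13·27 = 22239; k=2: 6032 + 17118 + 16·29·27 = 35678; k=3: 5265 + 10071 + 16·9·27 = 19224; k=4: 9153 + 17820 + 16·27·27 = 38637; k=5: 11844 + 6885 + 16·17·27 = 26073; k=6: 13851 + 0 + 16·15·27 = 20331.
Minimum: 19224 at k=3.

19224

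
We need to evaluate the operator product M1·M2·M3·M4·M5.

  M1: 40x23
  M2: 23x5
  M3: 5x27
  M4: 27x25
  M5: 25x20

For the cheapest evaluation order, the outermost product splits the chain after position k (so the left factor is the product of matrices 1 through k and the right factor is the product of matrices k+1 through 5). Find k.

Adjacent pairs: M1M2 = 40·23·5 = 4600; M2M3 = 23·5·27 = 3105; M3M4 = 5·27·25 = 3375; M4M5 = 27·25·20 = 13500.
Length 3: M1..M3: k=1: 0+3105+40·23·27=27945; k=2: 4600+0+40·5·27=10000 → min 10000 | M2..M4: k=2: 0+3375+23·5·25=6250; k=3: 3105+0+23·27·25=18630 → min 6250 | M3..M5: k=3: 0+13500+5·27·20=16200; k=4: 3375+0+5·25·20=5875 → min 5875.
Length 4: M1..M4: k=1: 0+6250+40·23·25=29250; k=2: 4600+3375+40·5·25=12975; k=3: 10000+0+40·27·25=37000 → min 12975 | M2..M5: k=2: 0+5875+23·5·20=8175; k=3: 3105+13500+23·27·20=29025; k=4: 6250+0+23·25·20=17750 → min 8175.
Top-level splits: k=1: (M1..M1)·(M2..M5) → 0+8175+40·23·20 = 26575; k=2: (M1..M2)·(M3..M5) → 4600+5875+40·5·20 = 14475; k=3: (M1..M3)·(M4..M5) → 10000+13500+40·27·20 = 45100; k=4: (M1..M4)·(M5..M5) → 12975+0+40·25·20 = 32975.
Best split is after M2, i.e. k = 2.

2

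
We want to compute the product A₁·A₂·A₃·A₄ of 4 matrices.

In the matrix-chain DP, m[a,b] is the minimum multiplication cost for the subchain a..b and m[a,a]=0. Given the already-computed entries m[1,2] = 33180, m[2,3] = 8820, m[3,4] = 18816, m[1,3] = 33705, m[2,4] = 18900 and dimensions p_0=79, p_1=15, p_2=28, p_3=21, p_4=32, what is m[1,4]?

56820

m[1,4] = min over k∈[1,3] of m[1,k]+m[k+1,4]+p_{0}·p_k·p_{4}.
k=1: 0 + 18900 + 79·15·32 = 56820; k=2: 33180 + 18816 + 79·28·32 = 122780; k=3: 33705 + 0 + 79·21·32 = 86793.
Minimum: 56820 at k=1.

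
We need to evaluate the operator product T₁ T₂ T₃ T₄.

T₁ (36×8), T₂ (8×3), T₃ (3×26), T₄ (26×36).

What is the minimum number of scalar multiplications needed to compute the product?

7560

Adjacent pairs: T₁T₂ = 36·8·3 = 864; T₂T₃ = 8·3·26 = 624; T₃T₄ = 3·26·36 = 2808.
Length 3: T₁..T₃: k=1: 0+624+36·8·26=8112; k=2: 864+0+36·3·26=3672 → min 3672 | T₂..T₄: k=2: 0+2808+8·3·36=3672; k=3: 624+0+8·26·36=8112 → min 3672.
Length 4: T₁..T₄: k=1: 0+3672+36·8·36=14040; k=2: 864+2808+36·3·36=7560; k=3: 3672+0+36·26·36=37368 → min 7560.
Optimal order: ((T₁ T₂) (T₃ T₄)) with cost 7560.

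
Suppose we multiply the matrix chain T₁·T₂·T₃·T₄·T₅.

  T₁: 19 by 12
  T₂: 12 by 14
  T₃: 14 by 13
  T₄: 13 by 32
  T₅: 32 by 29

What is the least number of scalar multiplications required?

Adjacent pairs: T₁T₂ = 19·12·14 = 3192; T₂T₃ = 12·14·13 = 2184; T₃T₄ = 14·13·32 = 5824; T₄T₅ = 13·32·29 = 12064.
Length 3: T₁..T₃: k=1: 0+2184+19·12·13=5148; k=2: 3192+0+19·14·13=6650 → min 5148 | T₂..T₄: k=2: 0+5824+12·14·32=11200; k=3: 2184+0+12·13·32=7176 → min 7176 | T₃..T₅: k=3: 0+12064+14·13·29=17342; k=4: 5824+0+14·32·29=18816 → min 17342.
Length 4: T₁..T₄: k=1: 0+7176+19·12·32=14472; k=2: 3192+5824+19·14·32=17528; k=3: 5148+0+19·13·32=13052 → min 13052 | T₂..T₅: k=2: 0+17342+12·14·29=22214; k=3: 2184+12064+12·13·29=18772; k=4: 7176+0+12·32·29=18312 → min 18312.
Length 5: T₁..T₅: k=1: 0+18312+19·12·29=24924; k=2: 3192+17342+19·14·29=28248; k=3: 5148+12064+19·13·29=24375; k=4: 13052+0+19·32·29=30684 → min 24375.
Optimal order: ((T₁·(T₂·T₃))·(T₄·T₅)) with cost 24375.

24375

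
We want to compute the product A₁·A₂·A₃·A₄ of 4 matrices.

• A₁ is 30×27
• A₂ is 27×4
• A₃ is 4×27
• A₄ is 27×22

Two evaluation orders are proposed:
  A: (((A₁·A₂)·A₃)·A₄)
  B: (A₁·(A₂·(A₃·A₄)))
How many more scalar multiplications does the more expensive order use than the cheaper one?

Order A = (((A₁·A₂)·A₃)·A₄): (A₁·A₂): 30×27 by 27×4 → 30×4, cost 30·27·4 = 3240; ((A₁·A₂)·A₃): 30×4 by 4×27 → 30×27, cost 30·4·27 = 3240; cumulative 6480; (((A₁·A₂)·A₃)·A₄): 30×27 by 27×22 → 30×22, cost 30·27·22 = 17820; cumulative 24300. Total 24300.
Order B = (A₁·(A₂·(A₃·A₄))): (A₃·A₄): 4×27 by 27×22 → 4×22, cost 4·27·22 = 2376; (A₂·(A₃·A₄)): 27×4 by 4×22 → 27×22, cost 27·4·22 = 2376; cumulative 4752; (A₁·(A₂·(A₃·A₄))): 30×27 by 27×22 → 30×22, cost 30·27·22 = 17820; cumulative 22572. Total 22572.
Difference: |24300 − 22572| = 1728.

1728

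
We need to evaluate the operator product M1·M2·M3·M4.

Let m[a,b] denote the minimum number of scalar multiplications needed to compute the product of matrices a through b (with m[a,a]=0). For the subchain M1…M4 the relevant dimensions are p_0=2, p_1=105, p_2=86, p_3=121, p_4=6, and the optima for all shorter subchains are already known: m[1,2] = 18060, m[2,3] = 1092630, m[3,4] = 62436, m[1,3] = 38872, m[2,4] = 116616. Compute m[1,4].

40324

m[1,4] = min over k∈[1,3] of m[1,k]+m[k+1,4]+p_{0}·p_k·p_{4}.
k=1: 0 + 116616 + 2·105·6 = 117876; k=2: 18060 + 62436 + 2·86·6 = 81528; k=3: 38872 + 0 + 2·121·6 = 40324.
Minimum: 40324 at k=3.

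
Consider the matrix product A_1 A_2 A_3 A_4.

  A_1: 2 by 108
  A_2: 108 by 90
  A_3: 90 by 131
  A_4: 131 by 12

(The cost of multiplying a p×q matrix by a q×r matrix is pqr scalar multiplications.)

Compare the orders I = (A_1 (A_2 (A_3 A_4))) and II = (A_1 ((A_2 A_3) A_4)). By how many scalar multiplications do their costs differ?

1184976

Order I = (A_1 (A_2 (A_3 A_4))): (A_3 A_4): 90×131 by 131×12 → 90×12, cost 90·131·12 = 141480; (A_2 (A_3 A_4)): 108×90 by 90×12 → 108×12, cost 108·90·12 = 116640; cumulative 258120; (A_1 (A_2 (A_3 A_4))): 2×108 by 108×12 → 2×12, cost 2·108·12 = 2592; cumulative 260712. Total 260712.
Order II = (A_1 ((A_2 A_3) A_4)): (A_2 A_3): 108×90 by 90×131 → 108×131, cost 108·90·131 = 1273320; ((A_2 A_3) A_4): 108×131 by 131×12 → 108×12, cost 108·131·12 = 169776; cumulative 1443096; (A_1 ((A_2 A_3) A_4)): 2×108 by 108×12 → 2×12, cost 2·108·12 = 2592; cumulative 1445688. Total 1445688.
Difference: |260712 − 1445688| = 1184976.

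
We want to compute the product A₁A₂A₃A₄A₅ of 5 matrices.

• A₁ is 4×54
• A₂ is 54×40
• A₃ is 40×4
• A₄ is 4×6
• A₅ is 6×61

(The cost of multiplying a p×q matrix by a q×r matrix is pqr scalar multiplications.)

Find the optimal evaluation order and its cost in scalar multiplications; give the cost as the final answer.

Adjacent pairs: A₁A₂ = 4·54·40 = 8640; A₂A₃ = 54·40·4 = 8640; A₃A₄ = 40·4·6 = 960; A₄A₅ = 4·6·61 = 1464.
Length 3: A₁..A₃: k=1: 0+8640+4·54·4=9504; k=2: 8640+0+4·40·4=9280 → min 9280 | A₂..A₄: k=2: 0+960+54·40·6=13920; k=3: 8640+0+54·4·6=9936 → min 9936 | A₃..A₅: k=3: 0+1464+40·4·61=11224; k=4: 960+0+40·6·61=15600 → min 11224.
Length 4: A₁..A₄: k=1: 0+9936+4·54·6=11232; k=2: 8640+960+4·40·6=10560; k=3: 9280+0+4·4·6=9376 → min 9376 | A₂..A₅: k=2: 0+11224+54·40·61=142984; k=3: 8640+1464+54·4·61=23280; k=4: 9936+0+54·6·61=29700 → min 23280.
Length 5: A₁..A₅: k=1: 0+23280+4·54·61=36456; k=2: 8640+11224+4·40·61=29624; k=3: 9280+1464+4·4·61=11720; k=4: 9376+0+4·6·61=10840 → min 10840.
Optimal parenthesization: ((((A₁A₂)A₃)A₄)A₅) with cost 10840.

10840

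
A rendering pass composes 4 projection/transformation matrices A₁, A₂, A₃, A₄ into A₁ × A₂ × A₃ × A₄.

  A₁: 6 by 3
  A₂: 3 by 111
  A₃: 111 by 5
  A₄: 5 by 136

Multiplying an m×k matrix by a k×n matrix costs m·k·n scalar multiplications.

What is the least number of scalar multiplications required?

Adjacent pairs: A₁A₂ = 6·3·111 = 1998; A₂A₃ = 3·111·5 = 1665; A₃A₄ = 111·5·136 = 75480.
Length 3: A₁..A₃: k=1: 0+1665+6·3·5=1755; k=2: 1998+0+6·111·5=5328 → min 1755 | A₂..A₄: k=2: 0+75480+3·111·136=120768; k=3: 1665+0+3·5·136=3705 → min 3705.
Length 4: A₁..A₄: k=1: 0+3705+6·3·136=6153; k=2: 1998+75480+6·111·136=168054; k=3: 1755+0+6·5·136=5835 → min 5835.
Optimal order: ((A₁ × (A₂ × A₃)) × A₄) with cost 5835.

5835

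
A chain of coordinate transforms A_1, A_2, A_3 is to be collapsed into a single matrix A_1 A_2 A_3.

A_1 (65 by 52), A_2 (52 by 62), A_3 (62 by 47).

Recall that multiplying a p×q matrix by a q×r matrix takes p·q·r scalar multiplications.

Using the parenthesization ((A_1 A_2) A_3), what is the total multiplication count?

(A_1 A_2): 65×52 by 52×62 → 65×62, cost 65·52·62 = 209560
((A_1 A_2) A_3): 65×62 by 62×47 → 65×47, cost 65·62·47 = 189410; cumulative 398970
Total: 398970 scalar multiplications.

398970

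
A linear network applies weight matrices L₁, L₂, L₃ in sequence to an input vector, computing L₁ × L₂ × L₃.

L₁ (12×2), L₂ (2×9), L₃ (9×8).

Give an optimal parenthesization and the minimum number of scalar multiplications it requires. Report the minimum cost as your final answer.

336

(L₁ × (L₂ × L₃)): cost 336.
((L₁ × L₂) × L₃): cost 1080.
Optimal: (L₁ × (L₂ × L₃)) with cost 336.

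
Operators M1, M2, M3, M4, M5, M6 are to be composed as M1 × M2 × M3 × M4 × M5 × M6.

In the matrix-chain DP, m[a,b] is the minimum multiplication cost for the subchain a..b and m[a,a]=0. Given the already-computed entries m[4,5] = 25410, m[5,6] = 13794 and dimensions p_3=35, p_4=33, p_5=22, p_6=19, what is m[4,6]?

35739

m[4,6] = min over k∈[4,5] of m[4,k]+m[k+1,6]+p_{3}·p_k·p_{6}.
k=4: 0 + 13794 + 35·33·19 = 35739; k=5: 25410 + 0 + 35·22·19 = 40040.
Minimum: 35739 at k=4.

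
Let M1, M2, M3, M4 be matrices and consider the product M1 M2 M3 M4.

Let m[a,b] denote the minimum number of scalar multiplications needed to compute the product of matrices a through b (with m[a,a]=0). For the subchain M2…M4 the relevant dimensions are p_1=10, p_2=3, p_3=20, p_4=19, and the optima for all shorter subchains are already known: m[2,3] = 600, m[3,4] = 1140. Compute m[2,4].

m[2,4] = min over k∈[2,3] of m[2,k]+m[k+1,4]+p_{1}·p_k·p_{4}.
k=2: 0 + 1140 + 10·3·19 = 1710; k=3: 600 + 0 + 10·20·19 = 4400.
Minimum: 1710 at k=2.

1710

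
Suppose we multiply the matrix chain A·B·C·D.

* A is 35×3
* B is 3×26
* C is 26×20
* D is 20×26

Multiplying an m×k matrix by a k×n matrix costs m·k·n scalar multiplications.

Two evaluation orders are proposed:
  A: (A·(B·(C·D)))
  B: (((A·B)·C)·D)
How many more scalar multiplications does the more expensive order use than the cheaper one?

Order A = (A·(B·(C·D))): (C·D): 26×20 by 20×26 → 26×26, cost 26·20·26 = 13520; (B·(C·D)): 3×26 by 26×26 → 3×26, cost 3·26·26 = 2028; cumulative 15548; (A·(B·(C·D))): 35×3 by 3×26 → 35×26, cost 35·3·26 = 2730; cumulative 18278. Total 18278.
Order B = (((A·B)·C)·D): (A·B): 35×3 by 3×26 → 35×26, cost 35·3·26 = 2730; ((A·B)·C): 35×26 by 26×20 → 35×20, cost 35·26·20 = 18200; cumulative 20930; (((A·B)·C)·D): 35×20 by 20×26 → 35×26, cost 35·20·26 = 18200; cumulative 39130. Total 39130.
Difference: |18278 − 39130| = 20852.

20852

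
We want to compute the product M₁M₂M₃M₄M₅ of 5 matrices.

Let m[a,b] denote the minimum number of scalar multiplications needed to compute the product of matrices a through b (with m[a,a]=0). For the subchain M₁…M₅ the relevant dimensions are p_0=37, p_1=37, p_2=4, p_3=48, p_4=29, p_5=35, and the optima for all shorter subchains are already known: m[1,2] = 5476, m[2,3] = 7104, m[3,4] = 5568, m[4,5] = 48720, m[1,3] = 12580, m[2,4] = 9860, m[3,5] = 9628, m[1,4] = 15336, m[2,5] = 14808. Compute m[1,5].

20284

m[1,5] = min over k∈[1,4] of m[1,k]+m[k+1,5]+p_{0}·p_k·p_{5}.
k=1: 0 + 14808 + 37·37·35 = 62723; k=2: 5476 + 9628 + 37·4·35 = 20284; k=3: 12580 + 48720 + 37·48·35 = 123460; k=4: 15336 + 0 + 37·29·35 = 52891.
Minimum: 20284 at k=2.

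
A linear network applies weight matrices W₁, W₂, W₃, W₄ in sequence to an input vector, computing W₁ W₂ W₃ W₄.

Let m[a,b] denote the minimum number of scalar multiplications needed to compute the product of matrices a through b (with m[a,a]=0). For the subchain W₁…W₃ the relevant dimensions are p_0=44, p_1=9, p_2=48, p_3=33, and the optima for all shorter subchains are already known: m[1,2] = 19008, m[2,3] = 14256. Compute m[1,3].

27324

m[1,3] = min over k∈[1,2] of m[1,k]+m[k+1,3]+p_{0}·p_k·p_{3}.
k=1: 0 + 14256 + 44·9·33 = 27324; k=2: 19008 + 0 + 44·48·33 = 88704.
Minimum: 27324 at k=1.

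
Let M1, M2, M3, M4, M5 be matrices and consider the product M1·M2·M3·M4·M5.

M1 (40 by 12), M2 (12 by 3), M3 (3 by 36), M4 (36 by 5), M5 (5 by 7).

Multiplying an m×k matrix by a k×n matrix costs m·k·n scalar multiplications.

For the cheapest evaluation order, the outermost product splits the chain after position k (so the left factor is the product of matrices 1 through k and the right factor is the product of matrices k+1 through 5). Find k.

2

Adjacent pairs: M1M2 = 40·12·3 = 1440; M2M3 = 12·3·36 = 1296; M3M4 = 3·36·5 = 540; M4M5 = 36·5·7 = 1260.
Length 3: M1..M3: k=1: 0+1296+40·12·36=18576; k=2: 1440+0+40·3·36=5760 → min 5760 | M2..M4: k=2: 0+540+12·3·5=720; k=3: 1296+0+12·36·5=3456 → min 720 | M3..M5: k=3: 0+1260+3·36·7=2016; k=4: 540+0+3·5·7=645 → min 645.
Length 4: M1..M4: k=1: 0+720+40·12·5=3120; k=2: 1440+540+40·3·5=2580; k=3: 5760+0+40·36·5=12960 → min 2580 | M2..M5: k=2: 0+645+12·3·7=897; k=3: 1296+1260+12·36·7=5580; k=4: 720+0+12·5·7=1140 → min 897.
Top-level splits: k=1: (M1..M1)·(M2..M5) → 0+897+40·12·7 = 4257; k=2: (M1..M2)·(M3..M5) → 1440+645+40·3·7 = 2925; k=3: (M1..M3)·(M4..M5) → 5760+1260+40·36·7 = 17100; k=4: (M1..M4)·(M5..M5) → 2580+0+40·5·7 = 3980.
Best split is after M2, i.e. k = 2.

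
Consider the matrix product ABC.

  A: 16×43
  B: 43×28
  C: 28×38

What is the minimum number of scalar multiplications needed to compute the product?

36288

Order (A(BC)): (BC): 43×28 by 28×38 → 43×38, cost 43·28·38 = 45752; (A(BC)): 16×43 by 43×38 → 16×38, cost 16·43·38 = 26144; cumulative 71896. Total 71896.
Order ((AB)C): (AB): 16×43 by 43×28 → 16×28, cost 16·43·28 = 19264; ((AB)C): 16×28 by 28×38 → 16×38, cost 16·28·38 = 17024; cumulative 36288. Total 36288.
Minimum: 36288.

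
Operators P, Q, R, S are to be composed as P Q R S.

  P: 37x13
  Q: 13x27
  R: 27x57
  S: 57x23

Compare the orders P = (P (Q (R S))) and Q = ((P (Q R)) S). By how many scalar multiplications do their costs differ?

Order P = (P (Q (R S))): (R S): 27×57 by 57×23 → 27×23, cost 27·57·23 = 35397; (Q (R S)): 13×27 by 27×23 → 13×23, cost 13·27·23 = 8073; cumulative 43470; (P (Q (R S))): 37×13 by 13×23 → 37×23, cost 37·13·23 = 11063; cumulative 54533. Total 54533.
Order Q = ((P (Q R)) S): (Q R): 13×27 by 27×57 → 13×57, cost 13·27·57 = 20007; (P (Q R)): 37×13 by 13×57 → 37×57, cost 37·13·57 = 27417; cumulative 47424; ((P (Q R)) S): 37×57 by 57×23 → 37×23, cost 37·57·23 = 48507; cumulative 95931. Total 95931.
Difference: |54533 − 95931| = 41398.

41398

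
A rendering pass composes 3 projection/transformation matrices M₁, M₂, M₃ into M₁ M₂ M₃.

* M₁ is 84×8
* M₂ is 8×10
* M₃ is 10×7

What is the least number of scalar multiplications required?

5264

Order (M₁ (M₂ M₃)): (M₂ M₃): 8×10 by 10×7 → 8×7, cost 8·10·7 = 560; (M₁ (M₂ M₃)): 84×8 by 8×7 → 84×7, cost 84·8·7 = 4704; cumulative 5264. Total 5264.
Order ((M₁ M₂) M₃): (M₁ M₂): 84×8 by 8×10 → 84×10, cost 84·8·10 = 6720; ((M₁ M₂) M₃): 84×10 by 10×7 → 84×7, cost 84·10·7 = 5880; cumulative 12600. Total 12600.
Minimum: 5264.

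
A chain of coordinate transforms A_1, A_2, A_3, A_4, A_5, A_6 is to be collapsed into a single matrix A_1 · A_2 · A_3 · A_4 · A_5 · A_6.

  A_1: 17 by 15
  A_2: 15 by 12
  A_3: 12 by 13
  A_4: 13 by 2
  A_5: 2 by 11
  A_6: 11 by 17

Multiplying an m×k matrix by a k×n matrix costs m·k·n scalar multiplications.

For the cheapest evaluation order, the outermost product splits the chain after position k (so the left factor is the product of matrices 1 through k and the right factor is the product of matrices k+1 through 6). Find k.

4

Adjacent pairs: A_1A_2 = 17·15·12 = 3060; A_2A_3 = 15·12·13 = 2340; A_3A_4 = 12·13·2 = 312; A_4A_5 = 13·2·11 = 286; A_5A_6 = 2·11·17 = 374.
Length 3: A_1..A_3: k=1: 0+2340+17·15·13=5655; k=2: 3060+0+17·12·13=5712 → min 5655 | A_2..A_4: k=2: 0+312+15·12·2=672; k=3: 2340+0+15·13·2=2730 → min 672 | A_3..A_5: k=3: 0+286+12·13·11=2002; k=4: 312+0+12·2·11=576 → min 576 | A_4..A_6: k=4: 0+374+13·2·17=816; k=5: 286+0+13·11·17=2717 → min 816.
Length 4: A_1..A_4: k=1: 0+672+17·15·2=1182; k=2: 3060+312+17·12·2=3780; k=3: 5655+0+17·13·2=6097 → min 1182 | A_2..A_5: k=2: 0+576+15·12·11=2556; k=3: 2340+286+15·13·11=4771; k=4: 672+0+15·2·11=1002 → min 1002 | A_3..A_6: k=3: 0+816+12·13·17=3468; k=4: 312+374+12·2·17=1094; k=5: 576+0+12·11·17=2820 → min 1094.
Length 5: A_1..A_5: k=1: 0+1002+17·15·11=3807; k=2: 3060+576+17·12·11=5880; k=3: 5655+286+17·13·11=8372; k=4: 1182+0+17·2·11=1556 → min 1556 | A_2..A_6: k=2: 0+1094+15·12·17=4154; k=3: 2340+816+15·13·17=6471; k=4: 672+374+15·2·17=1556; k=5: 1002+0+15·11·17=3807 → min 1556.
Top-level splits: k=1: (A_1..A_1)·(A_2..A_6) → 0+1556+17·15·17 = 5891; k=2: (A_1..A_2)·(A_3..A_6) → 3060+1094+17·12·17 = 7622; k=3: (A_1..A_3)·(A_4..A_6) → 5655+816+17·13·17 = 10228; k=4: (A_1..A_4)·(A_5..A_6) → 1182+374+17·2·17 = 2134; k=5: (A_1..A_5)·(A_6..A_6) → 1556+0+17·11·17 = 4735.
Best split is after A_4, i.e. k = 4.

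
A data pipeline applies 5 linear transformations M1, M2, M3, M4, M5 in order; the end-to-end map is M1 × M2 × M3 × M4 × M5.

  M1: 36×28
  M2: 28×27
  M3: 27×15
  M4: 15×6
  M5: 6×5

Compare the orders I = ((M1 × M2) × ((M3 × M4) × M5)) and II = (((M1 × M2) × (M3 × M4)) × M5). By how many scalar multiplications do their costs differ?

Order I = ((M1 × M2) × ((M3 × M4) × M5)): (M1 × M2): 36×28 by 28×27 → 36×27, cost 36·28·27 = 27216; (M3 × M4): 27×15 by 15×6 → 27×6, cost 27·15·6 = 2430; ((M3 × M4) × M5): 27×6 by 6×5 → 27×5, cost 27·6·5 = 810; cumulative 3240; ((M1 × M2) × ((M3 × M4) × M5)): 36×27 by 27×5 → 36×5, cost 36·27·5 = 4860; cumulative 35316. Total 35316.
Order II = (((M1 × M2) × (M3 × M4)) × M5): (M1 × M2): 36×28 by 28×27 → 36×27, cost 36·28·27 = 27216; (M3 × M4): 27×15 by 15×6 → 27×6, cost 27·15·6 = 2430; ((M1 × M2) × (M3 × M4)): 36×27 by 27×6 → 36×6, cost 36·27·6 = 5832; cumulative 35478; (((M1 × M2) × (M3 × M4)) × M5): 36×6 by 6×5 → 36×5, cost 36·6·5 = 1080; cumulative 36558. Total 36558.
Difference: |35316 − 36558| = 1242.

1242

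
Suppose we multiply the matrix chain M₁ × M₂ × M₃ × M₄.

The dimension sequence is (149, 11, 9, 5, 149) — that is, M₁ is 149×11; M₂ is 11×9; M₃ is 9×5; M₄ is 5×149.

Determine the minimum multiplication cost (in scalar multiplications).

Adjacent pairs: M₁M₂ = 149·11·9 = 14751; M₂M₃ = 11·9·5 = 495; M₃M₄ = 9·5·149 = 6705.
Length 3: M₁..M₃: k=1: 0+495+149·11·5=8690; k=2: 14751+0+149·9·5=21456 → min 8690 | M₂..M₄: k=2: 0+6705+11·9·149=21456; k=3: 495+0+11·5·149=8690 → min 8690.
Length 4: M₁..M₄: k=1: 0+8690+149·11·149=252901; k=2: 14751+6705+149·9·149=221265; k=3: 8690+0+149·5·149=119695 → min 119695.
Optimal order: ((M₁ × (M₂ × M₃)) × M₄) with cost 119695.

119695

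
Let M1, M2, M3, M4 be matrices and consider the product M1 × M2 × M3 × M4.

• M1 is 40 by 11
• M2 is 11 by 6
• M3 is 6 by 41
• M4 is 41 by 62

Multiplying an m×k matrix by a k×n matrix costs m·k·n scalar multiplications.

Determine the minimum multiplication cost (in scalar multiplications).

Adjacent pairs: M1M2 = 40·11·6 = 2640; M2M3 = 11·6·41 = 2706; M3M4 = 6·41·62 = 15252.
Length 3: M1..M3: k=1: 0+2706+40·11·41=20746; k=2: 2640+0+40·6·41=12480 → min 12480 | M2..M4: k=2: 0+15252+11·6·62=19344; k=3: 2706+0+11·41·62=30668 → min 19344.
Length 4: M1..M4: k=1: 0+19344+40·11·62=46624; k=2: 2640+15252+40·6·62=32772; k=3: 12480+0+40·41·62=114160 → min 32772.
Optimal order: ((M1 × M2) × (M3 × M4)) with cost 32772.

32772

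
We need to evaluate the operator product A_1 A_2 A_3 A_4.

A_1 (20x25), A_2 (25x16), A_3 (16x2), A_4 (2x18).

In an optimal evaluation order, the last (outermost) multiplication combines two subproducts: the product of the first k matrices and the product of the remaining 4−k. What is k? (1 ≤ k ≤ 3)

3

Adjacent pairs: A_1A_2 = 20·25·16 = 8000; A_2A_3 = 25·16·2 = 800; A_3A_4 = 16·2·18 = 576.
Length 3: A_1..A_3: k=1: 0+800+20·25·2=1800; k=2: 8000+0+20·16·2=8640 → min 1800 | A_2..A_4: k=2: 0+576+25·16·18=7776; k=3: 800+0+25·2·18=1700 → min 1700.
Top-level splits: k=1: (A_1..A_1)·(A_2..A_4) → 0+1700+20·25·18 = 10700; k=2: (A_1..A_2)·(A_3..A_4) → 8000+576+20·16·18 = 14336; k=3: (A_1..A_3)·(A_4..A_4) → 1800+0+20·2·18 = 2520.
Best split is after A_3, i.e. k = 3.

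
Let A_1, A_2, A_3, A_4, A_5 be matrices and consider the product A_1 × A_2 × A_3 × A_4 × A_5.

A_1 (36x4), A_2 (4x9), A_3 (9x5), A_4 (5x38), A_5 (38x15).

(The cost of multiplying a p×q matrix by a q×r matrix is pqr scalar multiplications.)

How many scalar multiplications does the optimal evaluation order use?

Adjacent pairs: A_1A_2 = 36·4·9 = 1296; A_2A_3 = 4·9·5 = 180; A_3A_4 = 9·5·38 = 1710; A_4A_5 = 5·38·15 = 2850.
Length 3: A_1..A_3: k=1: 0+180+36·4·5=900; k=2: 1296+0+36·9·5=2916 → min 900 | A_2..A_4: k=2: 0+1710+4·9·38=3078; k=3: 180+0+4·5·38=940 → min 940 | A_3..A_5: k=3: 0+2850+9·5·15=3525; k=4: 1710+0+9·38·15=6840 → min 3525.
Length 4: A_1..A_4: k=1: 0+940+36·4·38=6412; k=2: 1296+1710+36·9·38=15318; k=3: 900+0+36·5·38=7740 → min 6412 | A_2..A_5: k=2: 0+3525+4·9·15=4065; k=3: 180+2850+4·5·15=3330; k=4: 940+0+4·38·15=3220 → min 3220.
Length 5: A_1..A_5: k=1: 0+3220+36·4·15=5380; k=2: 1296+3525+36·9·15=9681; k=3: 900+2850+36·5·15=6450; k=4: 6412+0+36·38·15=26932 → min 5380.
Optimal order: (A_1 × (((A_2 × A_3) × A_4) × A_5)) with cost 5380.

5380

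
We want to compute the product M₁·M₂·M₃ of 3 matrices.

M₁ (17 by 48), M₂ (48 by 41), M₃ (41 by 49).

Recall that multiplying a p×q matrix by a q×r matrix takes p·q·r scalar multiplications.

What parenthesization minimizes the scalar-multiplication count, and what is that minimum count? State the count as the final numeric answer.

67609

(M₁·(M₂·M₃)): cost 136416.
((M₁·M₂)·M₃): cost 67609.
Optimal: ((M₁·M₂)·M₃) with cost 67609.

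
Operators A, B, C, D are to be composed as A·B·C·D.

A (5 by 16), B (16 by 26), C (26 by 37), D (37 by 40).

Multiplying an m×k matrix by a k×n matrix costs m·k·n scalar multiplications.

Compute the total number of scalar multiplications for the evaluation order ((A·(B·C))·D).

(B·C): 16×26 by 26×37 → 16×37, cost 16·26·37 = 15392
(A·(B·C)): 5×16 by 16×37 → 5×37, cost 5·16·37 = 2960; cumulative 18352
((A·(B·C))·D): 5×37 by 37×40 → 5×40, cost 5·37·40 = 7400; cumulative 25752
Total: 25752 scalar multiplications.

25752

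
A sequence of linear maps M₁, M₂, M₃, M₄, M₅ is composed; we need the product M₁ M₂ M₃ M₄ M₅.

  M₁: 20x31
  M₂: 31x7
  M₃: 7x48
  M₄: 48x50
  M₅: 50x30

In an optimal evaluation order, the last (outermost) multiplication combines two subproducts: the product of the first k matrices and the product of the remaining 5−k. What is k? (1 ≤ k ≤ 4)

Adjacent pairs: M₁M₂ = 20·31·7 = 4340; M₂M₃ = 31·7·48 = 10416; M₃M₄ = 7·48·50 = 16800; M₄M₅ = 48·50·30 = 72000.
Length 3: M₁..M₃: k=1: 0+10416+20·31·48=40176; k=2: 4340+0+20·7·48=11060 → min 11060 | M₂..M₄: k=2: 0+16800+31·7·50=27650; k=3: 10416+0+31·48·50=84816 → min 27650 | M₃..M₅: k=3: 0+72000+7·48·30=82080; k=4: 16800+0+7·50·30=27300 → min 27300.
Length 4: M₁..M₄: k=1: 0+27650+20·31·50=58650; k=2: 4340+16800+20·7·50=28140; k=3: 11060+0+20·48·50=59060 → min 28140 | M₂..M₅: k=2: 0+27300+31·7·30=33810; k=3: 10416+72000+31·48·30=127056; k=4: 27650+0+31·50·30=74150 → min 33810.
Top-level splits: k=1: (M₁..M₁)·(M₂..M₅) → 0+33810+20·31·30 = 52410; k=2: (M₁..M₂)·(M₃..M₅) → 4340+27300+20·7·30 = 35840; k=3: (M₁..M₃)·(M₄..M₅) → 11060+72000+20·48·30 = 111860; k=4: (M₁..M₄)·(M₅..M₅) → 28140+0+20·50·30 = 58140.
Best split is after M₂, i.e. k = 2.

2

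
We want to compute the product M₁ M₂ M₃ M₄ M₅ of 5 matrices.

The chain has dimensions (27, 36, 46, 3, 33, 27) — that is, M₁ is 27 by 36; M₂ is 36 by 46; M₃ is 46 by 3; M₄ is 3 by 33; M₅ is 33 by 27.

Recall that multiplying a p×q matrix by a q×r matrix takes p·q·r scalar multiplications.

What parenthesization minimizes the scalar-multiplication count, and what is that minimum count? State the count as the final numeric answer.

12744

Adjacent pairs: M₁M₂ = 27·36·46 = 44712; M₂M₃ = 36·46·3 = 4968; M₃M₄ = 46·3·33 = 4554; M₄M₅ = 3·33·27 = 2673.
Length 3: M₁..M₃: k=1: 0+4968+27·36·3=7884; k=2: 44712+0+27·46·3=48438 → min 7884 | M₂..M₄: k=2: 0+4554+36·46·33=59202; k=3: 4968+0+36·3·33=8532 → min 8532 | M₃..M₅: k=3: 0+2673+46·3·27=6399; k=4: 4554+0+46·33·27=45540 → min 6399.
Length 4: M₁..M₄: k=1: 0+8532+27·36·33=40608; k=2: 44712+4554+27·46·33=90252; k=3: 7884+0+27·3·33=10557 → min 10557 | M₂..M₅: k=2: 0+6399+36·46·27=51111; k=3: 4968+2673+36·3·27=10557; k=4: 8532+0+36·33·27=40608 → min 10557.
Length 5: M₁..M₅: k=1: 0+10557+27·36·27=36801; k=2: 44712+6399+27·46·27=84645; k=3: 7884+2673+27·3·27=12744; k=4: 10557+0+27·33·27=34614 → min 12744.
Optimal parenthesization: ((M₁ (M₂ M₃)) (M₄ M₅)) with cost 12744.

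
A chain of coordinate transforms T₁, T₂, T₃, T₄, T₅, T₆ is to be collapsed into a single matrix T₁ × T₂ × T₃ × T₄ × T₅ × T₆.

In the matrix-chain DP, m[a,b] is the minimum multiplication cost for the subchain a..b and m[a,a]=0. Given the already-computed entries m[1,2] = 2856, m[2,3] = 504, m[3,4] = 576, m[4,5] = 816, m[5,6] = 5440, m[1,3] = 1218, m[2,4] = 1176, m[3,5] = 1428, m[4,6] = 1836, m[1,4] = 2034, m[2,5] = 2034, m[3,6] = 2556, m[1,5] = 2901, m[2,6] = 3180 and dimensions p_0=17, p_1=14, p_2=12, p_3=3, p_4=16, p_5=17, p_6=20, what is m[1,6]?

4074

m[1,6] = min over k∈[1,5] of m[1,k]+m[k+1,6]+p_{0}·p_k·p_{6}.
k=1: 0 + 3180 + 17·14·20 = 7940; k=2: 2856 + 2556 + 17·12·20 = 9492; k=3: 1218 + 1836 + 17·3·20 = 4074; k=4: 2034 + 5440 + 17·16·20 = 12914; k=5: 2901 + 0 + 17·17·20 = 8681.
Minimum: 4074 at k=3.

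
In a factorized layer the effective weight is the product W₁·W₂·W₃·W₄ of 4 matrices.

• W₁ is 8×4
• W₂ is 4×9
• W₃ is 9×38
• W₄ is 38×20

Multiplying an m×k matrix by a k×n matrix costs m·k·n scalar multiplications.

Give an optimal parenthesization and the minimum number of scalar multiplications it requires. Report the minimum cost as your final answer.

5048

Adjacent pairs: W₁W₂ = 8·4·9 = 288; W₂W₃ = 4·9·38 = 1368; W₃W₄ = 9·38·20 = 6840.
Length 3: W₁..W₃: k=1: 0+1368+8·4·38=2584; k=2: 288+0+8·9·38=3024 → min 2584 | W₂..W₄: k=2: 0+6840+4·9·20=7560; k=3: 1368+0+4·38·20=4408 → min 4408.
Length 4: W₁..W₄: k=1: 0+4408+8·4·20=5048; k=2: 288+6840+8·9·20=8568; k=3: 2584+0+8·38·20=8664 → min 5048.
Optimal parenthesization: (W₁·((W₂·W₃)·W₄)) with cost 5048.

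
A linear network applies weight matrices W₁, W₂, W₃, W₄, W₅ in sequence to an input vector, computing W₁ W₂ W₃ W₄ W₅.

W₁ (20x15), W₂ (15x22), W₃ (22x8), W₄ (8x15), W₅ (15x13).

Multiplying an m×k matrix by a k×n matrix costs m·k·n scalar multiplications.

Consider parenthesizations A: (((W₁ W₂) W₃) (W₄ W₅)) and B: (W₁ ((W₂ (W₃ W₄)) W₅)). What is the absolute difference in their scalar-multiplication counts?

Order A = (((W₁ W₂) W₃) (W₄ W₅)): (W₁ W₂): 20×15 by 15×22 → 20×22, cost 20·15·22 = 6600; ((W₁ W₂) W₃): 20×22 by 22×8 → 20×8, cost 20·22·8 = 3520; cumulative 10120; (W₄ W₅): 8×15 by 15×13 → 8×13, cost 8·15·13 = 1560; (((W₁ W₂) W₃) (W₄ W₅)): 20×8 by 8×13 → 20×13, cost 20·8·13 = 2080; cumulative 13760. Total 13760.
Order B = (W₁ ((W₂ (W₃ W₄)) W₅)): (W₃ W₄): 22×8 by 8×15 → 22×15, cost 22·8·15 = 2640; (W₂ (W₃ W₄)): 15×22 by 22×15 → 15×15, cost 15·22·15 = 4950; cumulative 7590; ((W₂ (W₃ W₄)) W₅): 15×15 by 15×13 → 15×13, cost 15·15·13 = 2925; cumulative 10515; (W₁ ((W₂ (W₃ W₄)) W₅)): 20×15 by 15×13 → 20×13, cost 20·15·13 = 3900; cumulative 14415. Total 14415.
Difference: |13760 − 14415| = 655.

655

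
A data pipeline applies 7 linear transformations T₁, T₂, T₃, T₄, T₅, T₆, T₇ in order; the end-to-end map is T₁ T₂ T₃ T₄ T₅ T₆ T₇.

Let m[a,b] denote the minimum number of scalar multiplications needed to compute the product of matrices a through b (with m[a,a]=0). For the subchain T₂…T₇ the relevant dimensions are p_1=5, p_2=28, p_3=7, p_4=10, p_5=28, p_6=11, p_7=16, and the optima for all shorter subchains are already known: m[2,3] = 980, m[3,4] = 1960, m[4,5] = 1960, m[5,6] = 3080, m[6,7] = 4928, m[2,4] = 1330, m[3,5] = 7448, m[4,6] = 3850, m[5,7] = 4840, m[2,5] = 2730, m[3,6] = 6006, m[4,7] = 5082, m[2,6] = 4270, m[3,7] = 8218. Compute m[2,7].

5150

m[2,7] = min over k∈[2,6] of m[2,k]+m[k+1,7]+p_{1}·p_k·p_{7}.
k=2: 0 + 8218 + 5·28·16 = 10458; k=3: 980 + 5082 + 5·7·16 = 6622; k=4: 1330 + 4840 + 5·10·16 = 6970; k=5: 2730 + 4928 + 5·28·16 = 9898; k=6: 4270 + 0 + 5·11·16 = 5150.
Minimum: 5150 at k=6.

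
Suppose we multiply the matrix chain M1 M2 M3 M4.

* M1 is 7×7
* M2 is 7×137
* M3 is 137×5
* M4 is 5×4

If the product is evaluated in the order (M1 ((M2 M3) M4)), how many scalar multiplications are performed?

5131

(M2 M3): 7×137 by 137×5 → 7×5, cost 7·137·5 = 4795
((M2 M3) M4): 7×5 by 5×4 → 7×4, cost 7·5·4 = 140; cumulative 4935
(M1 ((M2 M3) M4)): 7×7 by 7×4 → 7×4, cost 7·7·4 = 196; cumulative 5131
Total: 5131 scalar multiplications.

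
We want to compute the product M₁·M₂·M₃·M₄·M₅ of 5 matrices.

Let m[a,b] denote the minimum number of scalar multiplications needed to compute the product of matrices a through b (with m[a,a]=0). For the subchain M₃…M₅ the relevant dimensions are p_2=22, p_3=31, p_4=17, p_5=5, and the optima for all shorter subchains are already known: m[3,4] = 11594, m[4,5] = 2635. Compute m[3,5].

m[3,5] = min over k∈[3,4] of m[3,k]+m[k+1,5]+p_{2}·p_k·p_{5}.
k=3: 0 + 2635 + 22·31·5 = 6045; k=4: 11594 + 0 + 22·17·5 = 13464.
Minimum: 6045 at k=3.

6045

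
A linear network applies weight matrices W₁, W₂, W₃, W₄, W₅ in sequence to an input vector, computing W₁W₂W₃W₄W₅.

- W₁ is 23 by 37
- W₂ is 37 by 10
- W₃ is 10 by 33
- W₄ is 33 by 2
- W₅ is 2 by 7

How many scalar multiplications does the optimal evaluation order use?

3424

Adjacent pairs: W₁W₂ = 23·37·10 = 8510; W₂W₃ = 37·10·33 = 12210; W₃W₄ = 10·33·2 = 660; W₄W₅ = 33·2·7 = 462.
Length 3: W₁..W₃: k=1: 0+12210+23·37·33=40293; k=2: 8510+0+23·10·33=16100 → min 16100 | W₂..W₄: k=2: 0+660+37·10·2=1400; k=3: 12210+0+37·33·2=14652 → min 1400 | W₃..W₅: k=3: 0+462+10·33·7=2772; k=4: 660+0+10·2·7=800 → min 800.
Length 4: W₁..W₄: k=1: 0+1400+23·37·2=3102; k=2: 8510+660+23·10·2=9630; k=3: 16100+0+23·33·2=17618 → min 3102 | W₂..W₅: k=2: 0+800+37·10·7=3390; k=3: 12210+462+37·33·7=21219; k=4: 1400+0+37·2·7=1918 → min 1918.
Length 5: W₁..W₅: k=1: 0+1918+23·37·7=7875; k=2: 8510+800+23·10·7=10920; k=3: 16100+462+23·33·7=21875; k=4: 3102+0+23·2·7=3424 → min 3424.
Optimal order: ((W₁(W₂(W₃W₄)))W₅) with cost 3424.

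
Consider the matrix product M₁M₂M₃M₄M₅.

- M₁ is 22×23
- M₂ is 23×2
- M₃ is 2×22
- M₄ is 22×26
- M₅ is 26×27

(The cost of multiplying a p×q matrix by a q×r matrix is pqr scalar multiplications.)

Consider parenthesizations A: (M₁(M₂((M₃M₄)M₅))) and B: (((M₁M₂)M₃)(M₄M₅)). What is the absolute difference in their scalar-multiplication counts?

Order A = (M₁(M₂((M₃M₄)M₅))): (M₃M₄): 2×22 by 22×26 → 2×26, cost 2·22·26 = 1144; ((M₃M₄)M₅): 2×26 by 26×27 → 2×27, cost 2·26·27 = 1404; cumulative 2548; (M₂((M₃M₄)M₅)): 23×2 by 2×27 → 23×27, cost 23·2·27 = 1242; cumulative 3790; (M₁(M₂((M₃M₄)M₅))): 22×23 by 23×27 → 22×27, cost 22·23·27 = 13662; cumulative 17452. Total 17452.
Order B = (((M₁M₂)M₃)(M₄M₅)): (M₁M₂): 22×23 by 23×2 → 22×2, cost 22·23·2 = 1012; ((M₁M₂)M₃): 22×2 by 2×22 → 22×22, cost 22·2·22 = 968; cumulative 1980; (M₄M₅): 22×26 by 26×27 → 22×27, cost 22·26·27 = 15444; (((M₁M₂)M₃)(M₄M₅)): 22×22 by 22×27 → 22×27, cost 22·22·27 = 13068; cumulative 30492. Total 30492.
Difference: |17452 − 30492| = 13040.

13040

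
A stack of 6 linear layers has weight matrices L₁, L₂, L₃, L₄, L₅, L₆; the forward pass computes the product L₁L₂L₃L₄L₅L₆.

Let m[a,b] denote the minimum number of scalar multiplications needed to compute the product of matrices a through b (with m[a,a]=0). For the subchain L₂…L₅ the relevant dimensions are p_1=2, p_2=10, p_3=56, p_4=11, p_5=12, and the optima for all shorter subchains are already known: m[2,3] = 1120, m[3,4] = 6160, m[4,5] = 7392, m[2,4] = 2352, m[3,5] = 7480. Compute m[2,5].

m[2,5] = min over k∈[2,4] of m[2,k]+m[k+1,5]+p_{1}·p_k·p_{5}.
k=2: 0 + 7480 + 2·10·12 = 7720; k=3: 1120 + 7392 + 2·56·12 = 9856; k=4: 2352 + 0 + 2·11·12 = 2616.
Minimum: 2616 at k=4.

2616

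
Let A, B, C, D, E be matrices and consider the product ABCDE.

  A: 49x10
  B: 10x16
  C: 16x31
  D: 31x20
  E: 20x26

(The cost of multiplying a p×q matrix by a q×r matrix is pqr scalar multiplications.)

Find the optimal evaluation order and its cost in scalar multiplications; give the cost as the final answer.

29100

Adjacent pairs: AB = 49·10·16 = 7840; BC = 10·16·31 = 4960; CD = 16·31·20 = 9920; DE = 31·20·26 = 16120.
Length 3: A..C: k=1: 0+4960+49·10·31=20150; k=2: 7840+0+49·16·31=32144 → min 20150 | B..D: k=2: 0+9920+10·16·20=13120; k=3: 4960+0+10·31·20=11160 → min 11160 | C..E: k=3: 0+16120+16·31·26=29016; k=4: 9920+0+16·20·26=18240 → min 18240.
Length 4: A..D: k=1: 0+11160+49·10·20=20960; k=2: 7840+9920+49·16·20=33440; k=3: 20150+0+49·31·20=50530 → min 20960 | B..E: k=2: 0+18240+10·16·26=22400; k=3: 4960+16120+10·31·26=29140; k=4: 11160+0+10·20·26=16360 → min 16360.
Length 5: A..E: k=1: 0+16360+49·10·26=29100; k=2: 7840+18240+49·16·26=46464; k=3: 20150+16120+49·31·26=75764; k=4: 20960+0+49·20·26=46440 → min 29100.
Optimal parenthesization: (A(((BC)D)E)) with cost 29100.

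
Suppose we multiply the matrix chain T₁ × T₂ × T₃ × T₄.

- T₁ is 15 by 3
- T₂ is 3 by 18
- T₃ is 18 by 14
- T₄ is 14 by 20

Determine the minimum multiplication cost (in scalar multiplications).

Adjacent pairs: T₁T₂ = 15·3·18 = 810; T₂T₃ = 3·18·14 = 756; T₃T₄ = 18·14·20 = 5040.
Length 3: T₁..T₃: k=1: 0+756+15·3·14=1386; k=2: 810+0+15·18·14=4590 → min 1386 | T₂..T₄: k=2: 0+5040+3·18·20=6120; k=3: 756+0+3·14·20=1596 → min 1596.
Length 4: T₁..T₄: k=1: 0+1596+15·3·20=2496; k=2: 810+5040+15·18·20=11250; k=3: 1386+0+15·14·20=5586 → min 2496.
Optimal order: (T₁ × ((T₂ × T₃) × T₄)) with cost 2496.

2496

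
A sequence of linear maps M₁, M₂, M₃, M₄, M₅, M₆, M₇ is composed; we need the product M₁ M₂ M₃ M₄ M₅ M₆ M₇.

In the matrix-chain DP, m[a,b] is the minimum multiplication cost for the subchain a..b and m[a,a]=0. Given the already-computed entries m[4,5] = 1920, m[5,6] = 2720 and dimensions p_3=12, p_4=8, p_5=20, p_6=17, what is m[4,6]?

4352

m[4,6] = min over k∈[4,5] of m[4,k]+m[k+1,6]+p_{3}·p_k·p_{6}.
k=4: 0 + 2720 + 12·8·17 = 4352; k=5: 1920 + 0 + 12·20·17 = 6000.
Minimum: 4352 at k=4.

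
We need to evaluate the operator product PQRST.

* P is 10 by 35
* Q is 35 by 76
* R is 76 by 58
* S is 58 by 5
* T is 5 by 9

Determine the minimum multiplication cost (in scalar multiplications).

Adjacent pairs: PQ = 10·35·76 = 26600; QR = 35·76·58 = 154280; RS = 76·58·5 = 22040; ST = 58·5·9 = 2610.
Length 3: P..R: k=1: 0+154280+10·35·58=174580; k=2: 26600+0+10·76·58=70680 → min 70680 | Q..S: k=2: 0+22040+35·76·5=35340; k=3: 154280+0+35·58·5=164430 → min 35340 | R..T: k=3: 0+2610+76·58·9=42282; k=4: 22040+0+76·5·9=25460 → min 25460.
Length 4: P..S: k=1: 0+35340+10·35·5=37090; k=2: 26600+22040+10·76·5=52440; k=3: 70680+0+10·58·5=73580 → min 37090 | Q..T: k=2: 0+25460+35·76·9=49400; k=3: 154280+2610+35·58·9=175160; k=4: 35340+0+35·5·9=36915 → min 36915.
Length 5: P..T: k=1: 0+36915+10·35·9=40065; k=2: 26600+25460+10·76·9=58900; k=3: 70680+2610+10·58·9=78510; k=4: 37090+0+10·5·9=37540 → min 37540.
Optimal order: ((P(Q(RS)))T) with cost 37540.

37540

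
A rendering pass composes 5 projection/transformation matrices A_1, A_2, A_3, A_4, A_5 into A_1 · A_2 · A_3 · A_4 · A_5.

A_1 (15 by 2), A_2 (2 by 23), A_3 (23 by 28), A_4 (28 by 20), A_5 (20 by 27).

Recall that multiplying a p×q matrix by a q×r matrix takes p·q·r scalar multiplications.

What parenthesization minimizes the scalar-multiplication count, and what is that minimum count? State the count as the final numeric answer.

4298

Adjacent pairs: A_1A_2 = 15·2·23 = 690; A_2A_3 = 2·23·28 = 1288; A_3A_4 = 23·28·20 = 12880; A_4A_5 = 28·20·27 = 15120.
Length 3: A_1..A_3: k=1: 0+1288+15·2·28=2128; k=2: 690+0+15·23·28=10350 → min 2128 | A_2..A_4: k=2: 0+12880+2·23·20=13800; k=3: 1288+0+2·28·20=2408 → min 2408 | A_3..A_5: k=3: 0+15120+23·28·27=32508; k=4: 12880+0+23·20·27=25300 → min 25300.
Length 4: A_1..A_4: k=1: 0+2408+15·2·20=3008; k=2: 690+12880+15·23·20=20470; k=3: 2128+0+15·28·20=10528 → min 3008 | A_2..A_5: k=2: 0+25300+2·23·27=26542; k=3: 1288+15120+2·28·27=17920; k=4: 2408+0+2·20·27=3488 → min 3488.
Length 5: A_1..A_5: k=1: 0+3488+15·2·27=4298; k=2: 690+25300+15·23·27=35305; k=3: 2128+15120+15·28·27=28588; k=4: 3008+0+15·20·27=11108 → min 4298.
Optimal parenthesization: (A_1 · (((A_2 · A_3) · A_4) · A_5)) with cost 4298.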